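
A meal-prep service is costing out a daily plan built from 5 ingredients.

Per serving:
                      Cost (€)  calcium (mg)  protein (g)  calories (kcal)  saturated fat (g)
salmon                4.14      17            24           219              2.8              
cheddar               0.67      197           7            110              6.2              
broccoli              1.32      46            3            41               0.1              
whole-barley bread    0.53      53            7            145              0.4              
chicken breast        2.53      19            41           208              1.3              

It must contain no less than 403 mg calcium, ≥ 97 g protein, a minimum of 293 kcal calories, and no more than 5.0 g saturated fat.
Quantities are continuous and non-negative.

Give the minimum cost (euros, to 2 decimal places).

€6.67

Let x1 = servings of salmon, x2 = servings of cheddar, x3 = servings of broccoli, x4 = servings of whole-barley bread, x5 = servings of chicken breast.
Minimise 4.14x1 + 0.67x2 + 1.32x3 + 0.53x4 + 2.53x5 s.t.:
  17x1 + 197x2 + 46x3 + 53x4 + 19x5 ≥ 403   (calcium)
  24x1 + 7x2 + 3x3 + 7x4 + 41x5 ≥ 97   (protein)
  219x1 + 110x2 + 41x3 + 145x4 + 208x5 ≥ 293   (calories)
  2.8x1 + 6.2x2 + 0.1x3 + 0.4x4 + 1.3x5 ≤ 5   (saturated fat)
  x1, x2, x3, x4, x5 ≥ 0.
The cheapest feasible vertex uses only cheddar, whole-barley bread, chicken breast; salmon, broccoli are not used. The calcium, protein, saturated fat requirements are met with equality.
So cheddar = 0.1217 servings, whole-barley bread = 6.722 servings, chicken breast = 1.197 servings.
Total cost: 0.67·0.1217 + 0.53·6.722 + 2.53·1.197 = 6.6726.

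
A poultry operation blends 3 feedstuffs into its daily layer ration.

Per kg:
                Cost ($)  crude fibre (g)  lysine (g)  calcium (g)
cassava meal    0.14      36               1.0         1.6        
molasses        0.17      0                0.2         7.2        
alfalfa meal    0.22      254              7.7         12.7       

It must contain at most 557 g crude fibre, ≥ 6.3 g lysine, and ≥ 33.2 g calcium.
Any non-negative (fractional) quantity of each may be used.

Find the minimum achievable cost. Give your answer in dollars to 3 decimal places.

$0.609

This is a linear program. Let x1 = kg of cassava meal, x2 = kg of molasses, x3 = kg of alfalfa meal.
Minimize 0.14x1 + 0.17x2 + 0.22x3 with:
  36x1 + 254x3 ≤ 557   (crude fibre)
  1x1 + 0.2x2 + 7.7x3 ≥ 6.3   (lysine)
  1.6x1 + 7.2x2 + 12.7x3 ≥ 33.2   (calcium)
  x1, x2, x3 ≥ 0.
The minimum-cost mix takes nothing from cassava meal — only molasses, alfalfa meal. There the crude fibre and calcium constraints are tight.
Optimal quantities: molasses = 0.7431 kg, alfalfa meal = 2.193 kg.
Cost = 0.17·0.7431 + 0.22·2.193 = 0.60879.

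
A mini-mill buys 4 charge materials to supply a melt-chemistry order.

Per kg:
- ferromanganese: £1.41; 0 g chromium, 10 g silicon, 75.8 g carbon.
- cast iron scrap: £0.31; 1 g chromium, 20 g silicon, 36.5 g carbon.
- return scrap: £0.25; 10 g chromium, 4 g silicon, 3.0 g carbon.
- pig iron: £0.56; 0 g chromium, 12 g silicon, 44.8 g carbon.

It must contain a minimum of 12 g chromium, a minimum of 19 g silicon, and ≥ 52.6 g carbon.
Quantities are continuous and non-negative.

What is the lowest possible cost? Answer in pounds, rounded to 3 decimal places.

£0.686

Let x1 = kg of ferromanganese, x2 = kg of cast iron scrap, x3 = kg of return scrap, x4 = kg of pig iron.
Minimize 1.41x1 + 0.31x2 + 0.25x3 + 0.56x4 s.t.:
  1x2 + 10x3 ≥ 12   (chromium)
  10x1 + 20x2 + 4x3 + 12x4 ≥ 19   (silicon)
  75.8x1 + 36.5x2 + 3x3 + 44.8x4 ≥ 52.6   (carbon)
  x1, x2, x3, x4 ≥ 0.
At the optimum only cast iron scrap, return scrap are positive (ferromanganese, pig iron = 0). There the chromium and carbon constraints are tight.
That vertex is x2 = 1.354, x3 = 1.065.
Objective = 0.31·1.354 + 0.25·1.065 = 0.68599.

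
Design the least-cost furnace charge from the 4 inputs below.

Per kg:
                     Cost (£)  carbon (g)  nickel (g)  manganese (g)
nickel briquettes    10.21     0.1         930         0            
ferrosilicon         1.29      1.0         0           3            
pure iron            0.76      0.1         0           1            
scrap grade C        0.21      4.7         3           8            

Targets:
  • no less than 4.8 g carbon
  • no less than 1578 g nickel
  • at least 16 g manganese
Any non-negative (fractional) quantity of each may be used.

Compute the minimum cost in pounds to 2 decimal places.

Treat it as an LP. Let x1 = kg of nickel briquettes, x2 = kg of ferrosilicon, x3 = kg of pure iron, x4 = kg of scrap grade C.
Minimise 10.21x1 + 1.29x2 + 0.76x3 + 0.21x4 subject to:
  0.1x1 + 1x2 + 0.1x3 + 4.7x4 ≥ 4.8   (carbon)
  930x1 + 3x4 ≥ 1578   (nickel)
  3x2 + 1x3 + 8x4 ≥ 16   (manganese)
  x1, x2, x3, x4 ≥ 0.
The optimal basis is {nickel briquettes, scrap grade C}; ferrosilicon, pure iron drop out. The nickel and manganese requirements are met with equality.
So nickel briquettes = 1.6903 kg, scrap grade C = 2 kg.
Cost = 10.21·1.6903 + 0.21·2 = 17.6780.

£17.68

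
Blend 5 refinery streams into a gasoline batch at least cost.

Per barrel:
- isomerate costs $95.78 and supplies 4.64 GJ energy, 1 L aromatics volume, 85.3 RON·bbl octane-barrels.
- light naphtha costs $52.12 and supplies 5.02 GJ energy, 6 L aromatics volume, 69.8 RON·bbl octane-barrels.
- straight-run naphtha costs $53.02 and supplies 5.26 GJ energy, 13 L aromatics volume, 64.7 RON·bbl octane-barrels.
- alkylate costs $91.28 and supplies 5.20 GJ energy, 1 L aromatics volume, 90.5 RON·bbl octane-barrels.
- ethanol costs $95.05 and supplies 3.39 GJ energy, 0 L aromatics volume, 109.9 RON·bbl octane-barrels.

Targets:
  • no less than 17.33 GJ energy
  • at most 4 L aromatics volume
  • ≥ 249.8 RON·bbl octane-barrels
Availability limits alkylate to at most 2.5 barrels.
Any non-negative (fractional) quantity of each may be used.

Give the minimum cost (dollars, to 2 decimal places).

Treat it as an LP. Let x1 = barrels of isomerate, x2 = barrels of light naphtha, x3 = barrels of straight-run naphtha, x4 = barrels of alkylate, x5 = barrels of ethanol.
Minimise 95.78x1 + 52.12x2 + 53.02x3 + 91.28x4 + 95.05x5 with:
  4.64x1 + 5.02x2 + 5.26x3 + 5.2x4 + 3.39x5 ≥ 17.33   (energy)
  1x1 + 6x2 + 13x3 + 1x4 ≤ 4   (aromatics volume)
  85.3x1 + 69.8x2 + 64.7x3 + 90.5x4 + 109.9x5 ≥ 249.8   (octane-barrels)
  x4 ≤ 2.5
  x1, x2, x3, x4, x5 ≥ 0.
The minimum-cost mix takes nothing from straight-run naphtha, ethanol — only isomerate, light naphtha, alkylate. The energy, aromatics volume, the alkylate cap requirements are met with equality.
Optimal quantities: isomerate = 0.808501 barrels, light naphtha = 0.11525 barrels, alkylate = 2.5 barrels.
Total cost: 95.78·0.808501 + 52.12·0.11525 + 91.28·2.5 = 311.6451.

$311.65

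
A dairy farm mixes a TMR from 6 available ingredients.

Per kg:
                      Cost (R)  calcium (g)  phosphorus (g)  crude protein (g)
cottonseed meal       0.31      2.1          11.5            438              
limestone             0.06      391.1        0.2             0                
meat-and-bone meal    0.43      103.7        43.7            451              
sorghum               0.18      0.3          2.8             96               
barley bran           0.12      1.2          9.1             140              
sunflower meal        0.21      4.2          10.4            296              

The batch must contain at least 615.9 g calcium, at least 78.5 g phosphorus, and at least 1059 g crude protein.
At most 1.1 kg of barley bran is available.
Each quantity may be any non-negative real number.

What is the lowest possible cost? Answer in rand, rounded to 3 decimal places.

Let x1 = kg of cottonseed meal, x2 = kg of limestone, x3 = kg of meat-and-bone meal, x4 = kg of sorghum, x5 = kg of barley bran, x6 = kg of sunflower meal.
Minimise 0.31x1 + 0.06x2 + 0.43x3 + 0.18x4 + 0.12x5 + 0.21x6 subject to:
  2.1x1 + 391.1x2 + 103.7x3 + 0.3x4 + 1.2x5 + 4.2x6 ≥ 615.9   (calcium)
  11.5x1 + 0.2x2 + 43.7x3 + 2.8x4 + 9.1x5 + 10.4x6 ≥ 78.5   (phosphorus)
  438x1 + 451x3 + 96x4 + 140x5 + 296x6 ≥ 1059   (crude protein)
  x5 ≤ 1.1
  x1, x2, x3, x4, x5, x6 ≥ 0.
At the optimum only limestone, meat-and-bone meal, sunflower meal are positive (cottonseed meal, sorghum, barley bran = 0). The calcium, phosphorus, crude protein requirements are met with equality.
Solving gives x2 = 1.17, x3 = 1.474, x6 = 1.332.
Cost = 0.06·1.17 + 0.43·1.474 + 0.21·1.332 = 0.98374.

R0.984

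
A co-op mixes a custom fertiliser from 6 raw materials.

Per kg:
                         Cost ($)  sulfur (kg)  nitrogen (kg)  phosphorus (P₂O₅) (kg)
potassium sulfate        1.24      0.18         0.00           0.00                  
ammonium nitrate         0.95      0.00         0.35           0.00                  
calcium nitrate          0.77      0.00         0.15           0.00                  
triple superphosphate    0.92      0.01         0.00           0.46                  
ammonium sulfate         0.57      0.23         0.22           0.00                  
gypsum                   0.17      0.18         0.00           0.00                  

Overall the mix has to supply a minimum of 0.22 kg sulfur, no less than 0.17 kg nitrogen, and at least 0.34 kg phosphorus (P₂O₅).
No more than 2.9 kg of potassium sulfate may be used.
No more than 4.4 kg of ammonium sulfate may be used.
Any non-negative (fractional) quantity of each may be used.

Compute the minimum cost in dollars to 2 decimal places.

$1.15

Let x1 = kg of potassium sulfate, x2 = kg of ammonium nitrate, x3 = kg of calcium nitrate, x4 = kg of triple superphosphate, x5 = kg of ammonium sulfate, x6 = kg of gypsum.
Minimize 1.24x1 + 0.95x2 + 0.77x3 + 0.92x4 + 0.57x5 + 0.17x6 subject to:
  0.18x1 + 0.01x4 + 0.23x5 + 0.18x6 ≥ 0.22   (sulfur)
  0.35x2 + 0.15x3 + 0.22x5 ≥ 0.17   (nitrogen)
  0.46x4 ≥ 0.34   (phosphorus (P₂O₅))
  x1 ≤ 2.9
  x5 ≤ 4.4
  x1, x2, x3, x4, x5, x6 ≥ 0.
The minimum-cost mix takes nothing from potassium sulfate, ammonium nitrate, calcium nitrate — only triple superphosphate, ammonium sulfate, gypsum. The sulfur, nitrogen, phosphorus (P₂O₅) requirements are met with equality.
That vertex is x4 = 0.7391, x5 = 0.7727, x6 = 0.1938.
Objective = 0.92·0.7391 + 0.57·0.7727 + 0.17·0.1938 = 1.1534.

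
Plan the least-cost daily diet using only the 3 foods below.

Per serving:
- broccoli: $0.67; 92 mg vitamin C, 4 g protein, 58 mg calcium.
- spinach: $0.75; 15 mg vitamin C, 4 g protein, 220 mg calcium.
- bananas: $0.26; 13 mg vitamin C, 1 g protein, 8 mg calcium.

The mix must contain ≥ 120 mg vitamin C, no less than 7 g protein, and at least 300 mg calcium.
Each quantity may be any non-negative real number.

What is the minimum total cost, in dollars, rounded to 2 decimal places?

$1.56

This is a linear program. Let x1 = servings of broccoli, x2 = servings of spinach, x3 = servings of bananas.
min 0.67x1 + 0.75x2 + 0.26x3 with:
  92x1 + 15x2 + 13x3 ≥ 120   (vitamin C)
  4x1 + 4x2 + 1x3 ≥ 7   (protein)
  58x1 + 220x2 + 8x3 ≥ 300   (calcium)
  x1, x2, x3 ≥ 0.
At the optimum only broccoli, spinach are positive (bananas = 0). There the vitamin C and calcium constraints are tight.
That vertex is x1 = 1.131, x2 = 1.066.
Objective = 0.67·1.131 + 0.75·1.066 = 1.5573.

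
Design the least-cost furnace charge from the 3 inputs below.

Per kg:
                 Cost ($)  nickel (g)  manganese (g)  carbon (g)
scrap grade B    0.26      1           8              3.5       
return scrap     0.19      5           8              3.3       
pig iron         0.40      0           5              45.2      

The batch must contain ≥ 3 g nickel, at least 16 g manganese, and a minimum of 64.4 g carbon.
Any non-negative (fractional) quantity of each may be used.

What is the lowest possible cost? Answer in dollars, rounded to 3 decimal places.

Set it up as a linear program. Let x1 = kg of scrap grade B, x2 = kg of return scrap, x3 = kg of pig iron.
Minimize 0.26x1 + 0.19x2 + 0.4x3 s.t.:
  1x1 + 5x2 ≥ 3   (nickel)
  8x1 + 8x2 + 5x3 ≥ 16   (manganese)
  3.5x1 + 3.3x2 + 45.2x3 ≥ 64.4   (carbon)
  x1, x2, x3 ≥ 0.
The minimum-cost mix takes nothing from scrap grade B — only return scrap, pig iron. Binding constraints: manganese and carbon.
Solving gives x2 = 1.163, x3 = 1.34.
Objective = 0.19·1.163 + 0.4·1.34 = 0.75697.

$0.757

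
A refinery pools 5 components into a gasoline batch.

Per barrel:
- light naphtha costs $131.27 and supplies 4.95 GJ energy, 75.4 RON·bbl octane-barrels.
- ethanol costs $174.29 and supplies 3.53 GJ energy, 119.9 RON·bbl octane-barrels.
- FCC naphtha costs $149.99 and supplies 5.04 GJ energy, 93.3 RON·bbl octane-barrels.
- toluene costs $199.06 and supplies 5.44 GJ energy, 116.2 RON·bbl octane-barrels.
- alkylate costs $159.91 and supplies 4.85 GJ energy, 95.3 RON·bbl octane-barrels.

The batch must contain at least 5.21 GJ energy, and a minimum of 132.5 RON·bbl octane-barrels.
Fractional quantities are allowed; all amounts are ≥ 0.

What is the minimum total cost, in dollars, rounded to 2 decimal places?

Let x1 = barrels of light naphtha, x2 = barrels of ethanol, x3 = barrels of FCC naphtha, x4 = barrels of toluene, x5 = barrels of alkylate.
Minimize 131.27x1 + 174.29x2 + 149.99x3 + 199.06x4 + 159.91x5 subject to:
  4.95x1 + 3.53x2 + 5.04x3 + 5.44x4 + 4.85x5 ≥ 5.21   (energy)
  75.4x1 + 119.9x2 + 93.3x3 + 116.2x4 + 95.3x5 ≥ 132.5   (octane-barrels)
  x1, x2, x3, x4, x5 ≥ 0.
The cheapest feasible vertex uses only ethanol, FCC naphtha; light naphtha, toluene, alkylate are not used. There the energy and octane-barrels constraints are tight.
So ethanol = 0.66088 barrels, FCC naphtha = 0.57085 barrels.
Total cost: 174.29·0.66088 + 149.99·0.57085 = 200.8066.

$200.81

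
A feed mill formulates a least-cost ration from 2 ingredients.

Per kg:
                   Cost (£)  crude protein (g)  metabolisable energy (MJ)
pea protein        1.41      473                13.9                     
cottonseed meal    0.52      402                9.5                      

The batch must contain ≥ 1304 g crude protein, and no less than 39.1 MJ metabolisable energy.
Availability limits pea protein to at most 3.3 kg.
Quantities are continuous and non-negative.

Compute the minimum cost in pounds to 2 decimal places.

£2.14

Treat it as an LP. Let x1 = kg of pea protein, x2 = kg of cottonseed meal.
Minimize 1.41x1 + 0.52x2 s.t.:
  473x1 + 402x2 ≥ 1304   (crude protein)
  13.9x1 + 9.5x2 ≥ 39.1   (metabolisable energy)
  x1 ≤ 3.3
  x1, x2 ≥ 0.
The optimal basis is {cottonseed meal}; pea protein drops out. There the metabolisable energy constraint is tight.
So cottonseed meal = 4.116 kg.
Cost = 0.52·4.116 = 2.1403.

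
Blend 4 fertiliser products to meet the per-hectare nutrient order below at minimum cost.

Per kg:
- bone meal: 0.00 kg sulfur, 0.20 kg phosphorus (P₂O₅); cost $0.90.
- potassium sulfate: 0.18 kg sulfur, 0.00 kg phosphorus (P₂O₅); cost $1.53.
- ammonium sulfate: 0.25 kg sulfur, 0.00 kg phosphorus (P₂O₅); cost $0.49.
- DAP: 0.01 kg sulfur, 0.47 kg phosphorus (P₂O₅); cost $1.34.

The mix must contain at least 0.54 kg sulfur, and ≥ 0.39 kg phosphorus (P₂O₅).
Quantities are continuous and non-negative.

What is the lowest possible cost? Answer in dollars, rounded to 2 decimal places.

This is a linear program. Let x1 = kg of bone meal, x2 = kg of potassium sulfate, x3 = kg of ammonium sulfate, x4 = kg of DAP.
Minimise 0.9x1 + 1.53x2 + 0.49x3 + 1.34x4 s.t.:
  0.18x2 + 0.25x3 + 0.01x4 ≥ 0.54   (sulfur)
  0.2x1 + 0.47x4 ≥ 0.39   (phosphorus (P₂O₅))
  x1, x2, x3, x4 ≥ 0.
At the optimum only ammonium sulfate, DAP are positive (bone meal, potassium sulfate = 0). The sulfur and phosphorus (P₂O₅) requirements are met with equality.
So ammonium sulfate = 2.127 kg, DAP = 0.8298 kg.
Total cost: 0.49·2.127 + 1.34·0.8298 = 2.1542.

$2.15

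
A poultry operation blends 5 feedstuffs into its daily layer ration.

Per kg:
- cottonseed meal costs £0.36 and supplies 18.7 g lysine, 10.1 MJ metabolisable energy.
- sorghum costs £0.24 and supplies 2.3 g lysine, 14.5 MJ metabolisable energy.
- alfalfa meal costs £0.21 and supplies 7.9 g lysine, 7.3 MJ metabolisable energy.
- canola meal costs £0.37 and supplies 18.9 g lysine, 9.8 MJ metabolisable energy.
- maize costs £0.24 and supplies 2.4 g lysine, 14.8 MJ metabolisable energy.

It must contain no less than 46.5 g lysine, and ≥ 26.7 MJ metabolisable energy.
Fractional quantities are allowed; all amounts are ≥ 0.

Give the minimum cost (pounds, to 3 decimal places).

£0.918

Treat it as an LP. Let x1 = kg of cottonseed meal, x2 = kg of sorghum, x3 = kg of alfalfa meal, x4 = kg of canola meal, x5 = kg of maize.
Minimize 0.36x1 + 0.24x2 + 0.21x3 + 0.37x4 + 0.24x5 s.t.:
  18.7x1 + 2.3x2 + 7.9x3 + 18.9x4 + 2.4x5 ≥ 46.5   (lysine)
  10.1x1 + 14.5x2 + 7.3x3 + 9.8x4 + 14.8x5 ≥ 26.7   (metabolisable energy)
  x1, x2, x3, x4, x5 ≥ 0.
At the optimum only cottonseed meal, maize are positive (sorghum, alfalfa meal, canola meal = 0). The lysine and metabolisable energy requirements are met with equality.
That vertex is x1 = 2.472, x5 = 0.1174.
Total cost: 0.36·2.472 + 0.24·0.1174 = 0.91810.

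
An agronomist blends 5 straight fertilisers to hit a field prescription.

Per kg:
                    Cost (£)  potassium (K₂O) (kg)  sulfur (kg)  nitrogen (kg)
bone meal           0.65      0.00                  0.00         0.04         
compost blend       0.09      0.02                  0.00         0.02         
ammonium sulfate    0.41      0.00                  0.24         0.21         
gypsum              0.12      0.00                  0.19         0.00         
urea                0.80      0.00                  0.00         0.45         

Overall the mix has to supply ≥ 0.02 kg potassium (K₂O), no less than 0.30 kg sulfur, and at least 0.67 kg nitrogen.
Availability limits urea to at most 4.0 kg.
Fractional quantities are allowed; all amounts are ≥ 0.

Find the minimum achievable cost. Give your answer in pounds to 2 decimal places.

£1.29

Let x1 = kg of bone meal, x2 = kg of compost blend, x3 = kg of ammonium sulfate, x4 = kg of gypsum, x5 = kg of urea.
Minimize 0.65x1 + 0.09x2 + 0.41x3 + 0.12x4 + 0.8x5 with:
  0.02x2 ≥ 0.02   (potassium (K₂O))
  0.24x3 + 0.19x4 ≥ 0.3   (sulfur)
  0.04x1 + 0.02x2 + 0.21x3 + 0.45x5 ≥ 0.67   (nitrogen)
  x5 ≤ 4
  x1, x2, x3, x4, x5 ≥ 0.
At the optimum only compost blend, ammonium sulfate, urea are positive (bone meal, gypsum = 0). Binding constraints: potassium (K₂O), sulfur, nitrogen.
Solving gives x2 = 1, x3 = 1.25, x5 = 0.8611.
Hence cost = 0.09·1 + 0.41·1.25 + 0.8·0.8611 = £1.2914.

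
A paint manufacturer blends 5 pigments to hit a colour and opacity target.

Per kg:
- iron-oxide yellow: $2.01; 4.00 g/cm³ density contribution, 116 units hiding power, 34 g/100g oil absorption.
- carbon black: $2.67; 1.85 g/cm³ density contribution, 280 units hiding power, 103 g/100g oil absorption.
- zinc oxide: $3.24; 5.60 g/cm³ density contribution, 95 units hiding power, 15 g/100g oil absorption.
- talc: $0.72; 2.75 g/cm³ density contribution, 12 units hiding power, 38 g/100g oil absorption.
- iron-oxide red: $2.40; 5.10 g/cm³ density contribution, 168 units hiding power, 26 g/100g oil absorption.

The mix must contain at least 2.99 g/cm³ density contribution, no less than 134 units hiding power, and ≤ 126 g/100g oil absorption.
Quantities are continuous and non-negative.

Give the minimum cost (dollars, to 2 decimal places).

$1.70

Let x1 = kg of iron-oxide yellow, x2 = kg of carbon black, x3 = kg of zinc oxide, x4 = kg of talc, x5 = kg of iron-oxide red.
min 2.01x1 + 2.67x2 + 3.24x3 + 0.72x4 + 2.4x5 s.t.:
  4x1 + 1.85x2 + 5.6x3 + 2.75x4 + 5.1x5 ≥ 2.99   (density contribution)
  116x1 + 280x2 + 95x3 + 12x4 + 168x5 ≥ 134   (hiding power)
  34x1 + 103x2 + 15x3 + 38x4 + 26x5 ≤ 126   (oil absorption)
  x1, x2, x3, x4, x5 ≥ 0.
The optimal basis is {carbon black, iron-oxide red}; iron-oxide yellow, zinc oxide, talc drop out. There the density contribution and hiding power constraints are tight.
Optimal quantities: carbon black = 0.1621 kg, iron-oxide red = 0.5275 kg.
Cost = 2.67·0.1621 + 2.4·0.5275 = 1.6988.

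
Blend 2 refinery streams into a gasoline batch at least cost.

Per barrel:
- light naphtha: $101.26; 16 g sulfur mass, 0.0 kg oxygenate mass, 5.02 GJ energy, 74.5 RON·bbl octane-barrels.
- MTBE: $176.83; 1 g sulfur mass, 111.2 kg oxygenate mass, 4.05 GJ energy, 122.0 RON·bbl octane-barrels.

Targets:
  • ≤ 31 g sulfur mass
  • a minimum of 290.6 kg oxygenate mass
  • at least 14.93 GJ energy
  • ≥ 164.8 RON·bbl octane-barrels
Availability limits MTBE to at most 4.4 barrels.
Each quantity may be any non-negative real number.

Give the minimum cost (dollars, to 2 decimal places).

$549.78

Let x1 = barrels of light naphtha, x2 = barrels of MTBE.
min 101.26x1 + 176.83x2 subject to:
  16x1 + 1x2 ≤ 31   (sulfur mass)
  111.2x2 ≥ 290.6   (oxygenate mass)
  5.02x1 + 4.05x2 ≥ 14.93   (energy)
  74.5x1 + 122x2 ≥ 164.8   (octane-barrels)
  x2 ≤ 4.4
  x1, x2 ≥ 0.
Both inputs are positive at the optimum. Binding constraints: oxygenate mass and energy.
Solving gives x1 = 0.86576, x2 = 2.6133.
Total cost: 101.26·0.86576 + 176.83·2.6133 = 549.7767.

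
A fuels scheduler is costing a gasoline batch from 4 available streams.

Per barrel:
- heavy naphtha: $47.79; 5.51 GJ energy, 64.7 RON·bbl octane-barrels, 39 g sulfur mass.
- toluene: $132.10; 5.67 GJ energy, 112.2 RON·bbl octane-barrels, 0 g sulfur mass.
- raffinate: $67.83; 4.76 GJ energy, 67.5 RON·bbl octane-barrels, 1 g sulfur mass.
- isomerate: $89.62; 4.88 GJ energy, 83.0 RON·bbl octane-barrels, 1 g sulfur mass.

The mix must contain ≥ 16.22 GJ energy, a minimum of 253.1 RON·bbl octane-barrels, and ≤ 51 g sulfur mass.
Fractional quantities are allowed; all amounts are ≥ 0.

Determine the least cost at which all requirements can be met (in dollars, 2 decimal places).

$232.94

Set it up as a linear program. Let x1 = barrels of heavy naphtha, x2 = barrels of toluene, x3 = barrels of raffinate, x4 = barrels of isomerate.
Minimize 47.79x1 + 132.1x2 + 67.83x3 + 89.62x4 with:
  5.51x1 + 5.67x2 + 4.76x3 + 4.88x4 ≥ 16.22   (energy)
  64.7x1 + 112.2x2 + 67.5x3 + 83x4 ≥ 253.1   (octane-barrels)
  39x1 + 1x3 + 1x4 ≤ 51   (sulfur mass)
  x1, x2, x3, x4 ≥ 0.
At the optimum only heavy naphtha, raffinate are positive (toluene, isomerate = 0). The octane-barrels and sulfur mass requirements are met with equality.
That vertex is x1 = 1.2421, x3 = 2.5591.
Cost = 47.79·1.2421 + 67.83·2.5591 = 232.9437.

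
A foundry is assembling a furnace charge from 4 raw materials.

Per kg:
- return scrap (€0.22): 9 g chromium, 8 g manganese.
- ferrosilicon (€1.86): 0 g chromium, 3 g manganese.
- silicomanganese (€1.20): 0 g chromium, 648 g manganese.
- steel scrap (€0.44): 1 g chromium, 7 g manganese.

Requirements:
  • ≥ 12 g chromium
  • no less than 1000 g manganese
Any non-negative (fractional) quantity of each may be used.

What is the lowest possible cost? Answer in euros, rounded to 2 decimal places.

Let x1 = kg of return scrap, x2 = kg of ferrosilicon, x3 = kg of silicomanganese, x4 = kg of steel scrap.
Minimise 0.22x1 + 1.86x2 + 1.2x3 + 0.44x4 subject to:
  9x1 + 1x4 ≥ 12   (chromium)
  8x1 + 3x2 + 648x3 + 7x4 ≥ 1000   (manganese)
  x1, x2, x3, x4 ≥ 0.
The cheapest feasible vertex uses only return scrap, silicomanganese; ferrosilicon, steel scrap are not used. The chromium and manganese requirements are met with equality.
Solving gives x1 = 1.333, x3 = 1.527.
Objective = 0.22·1.333 + 1.2·1.527 = 2.1257.

€2.13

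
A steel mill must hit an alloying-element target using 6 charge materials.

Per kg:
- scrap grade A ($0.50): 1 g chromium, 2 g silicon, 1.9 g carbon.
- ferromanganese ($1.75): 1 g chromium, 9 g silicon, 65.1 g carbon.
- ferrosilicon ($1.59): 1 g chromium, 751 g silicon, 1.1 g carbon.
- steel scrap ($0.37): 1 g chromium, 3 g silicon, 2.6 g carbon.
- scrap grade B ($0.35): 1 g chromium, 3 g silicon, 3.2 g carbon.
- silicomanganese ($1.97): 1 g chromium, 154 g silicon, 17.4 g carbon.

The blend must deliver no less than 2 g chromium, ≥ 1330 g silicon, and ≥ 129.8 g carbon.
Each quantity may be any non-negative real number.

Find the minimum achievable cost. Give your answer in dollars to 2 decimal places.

$6.22

Treat it as an LP. Let x1 = kg of scrap grade A, x2 = kg of ferromanganese, x3 = kg of ferrosilicon, x4 = kg of steel scrap, x5 = kg of scrap grade B, x6 = kg of silicomanganese.
min 0.5x1 + 1.75x2 + 1.59x3 + 0.37x4 + 0.35x5 + 1.97x6 s.t.:
  1x1 + 1x2 + 1x3 + 1x4 + 1x5 + 1x6 ≥ 2   (chromium)
  2x1 + 9x2 + 751x3 + 3x4 + 3x5 + 154x6 ≥ 1330   (silicon)
  1.9x1 + 65.1x2 + 1.1x3 + 2.6x4 + 3.2x5 + 17.4x6 ≥ 129.8   (carbon)
  x1, x2, x3, x4, x5, x6 ≥ 0.
At the optimum only ferromanganese, ferrosilicon are positive (scrap grade A, steel scrap, scrap grade B, silicomanganese = 0). There the silicon and carbon constraints are tight.
Solving gives x2 = 1.9643, x3 = 1.7474.
Objective = 1.75·1.9643 + 1.59·1.7474 = 6.2159.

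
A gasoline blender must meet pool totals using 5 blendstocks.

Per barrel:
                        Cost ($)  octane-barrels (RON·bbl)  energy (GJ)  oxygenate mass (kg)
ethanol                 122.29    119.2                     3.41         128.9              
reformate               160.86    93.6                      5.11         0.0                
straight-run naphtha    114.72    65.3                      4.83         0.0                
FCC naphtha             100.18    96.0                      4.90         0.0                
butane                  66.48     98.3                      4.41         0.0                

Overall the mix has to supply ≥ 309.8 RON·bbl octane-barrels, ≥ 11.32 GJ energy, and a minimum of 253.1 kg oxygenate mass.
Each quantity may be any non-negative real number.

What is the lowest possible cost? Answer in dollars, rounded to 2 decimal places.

Treat it as an LP. Let x1 = barrels of ethanol, x2 = barrels of reformate, x3 = barrels of straight-run naphtha, x4 = barrels of FCC naphtha, x5 = barrels of butane.
Minimize 122.29x1 + 160.86x2 + 114.72x3 + 100.18x4 + 66.48x5 with:
  119.2x1 + 93.6x2 + 65.3x3 + 96x4 + 98.3x5 ≥ 309.8   (octane-barrels)
  3.41x1 + 5.11x2 + 4.83x3 + 4.9x4 + 4.41x5 ≥ 11.32   (energy)
  128.9x1 ≥ 253.1   (oxygenate mass)
  x1, x2, x3, x4, x5 ≥ 0.
The optimal basis is {ethanol, butane}; reformate, straight-run naphtha, FCC naphtha drop out. The energy and oxygenate mass requirements are met with equality.
So ethanol = 1.9635 barrels, butane = 1.0486 barrels.
Cost = 122.29·1.9635 + 66.48·1.0486 = 309.8273.

$309.83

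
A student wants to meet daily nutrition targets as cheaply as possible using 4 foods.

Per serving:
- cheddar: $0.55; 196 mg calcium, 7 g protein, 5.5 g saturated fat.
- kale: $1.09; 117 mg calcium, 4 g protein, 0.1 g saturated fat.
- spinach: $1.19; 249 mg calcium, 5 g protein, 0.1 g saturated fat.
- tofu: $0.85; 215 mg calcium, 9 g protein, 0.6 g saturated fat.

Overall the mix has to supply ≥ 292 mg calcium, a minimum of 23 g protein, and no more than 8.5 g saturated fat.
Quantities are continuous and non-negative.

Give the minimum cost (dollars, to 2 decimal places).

$2.02

Let x1 = servings of cheddar, x2 = servings of kale, x3 = servings of spinach, x4 = servings of tofu.
Minimize 0.55x1 + 1.09x2 + 1.19x3 + 0.85x4 subject to:
  196x1 + 117x2 + 249x3 + 215x4 ≥ 292   (calcium)
  7x1 + 4x2 + 5x3 + 9x4 ≥ 23   (protein)
  5.5x1 + 0.1x2 + 0.1x3 + 0.6x4 ≤ 8.5   (saturated fat)
  x1, x2, x3, x4 ≥ 0.
At the optimum only cheddar, tofu are positive (kale, spinach = 0). There the protein and saturated fat constraints are tight.
That vertex is x1 = 1.384, x4 = 1.479.
Hence cost = 0.55·1.384 + 0.85·1.479 = $2.0184.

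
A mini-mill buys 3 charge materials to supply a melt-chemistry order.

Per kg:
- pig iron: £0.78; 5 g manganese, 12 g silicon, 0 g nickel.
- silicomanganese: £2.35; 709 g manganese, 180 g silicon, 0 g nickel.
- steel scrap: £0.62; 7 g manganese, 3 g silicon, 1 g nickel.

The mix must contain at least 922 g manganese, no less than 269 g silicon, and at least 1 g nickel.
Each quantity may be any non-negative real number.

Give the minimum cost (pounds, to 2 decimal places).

Treat it as an LP. Let x1 = kg of pig iron, x2 = kg of silicomanganese, x3 = kg of steel scrap.
Minimize 0.78x1 + 2.35x2 + 0.62x3 with:
  5x1 + 709x2 + 7x3 ≥ 922   (manganese)
  12x1 + 180x2 + 3x3 ≥ 269   (silicon)
  1x3 ≥ 1   (nickel)
  x1, x2, x3 ≥ 0.
The cheapest feasible vertex uses only silicomanganese, steel scrap; pig iron is not used. The silicon and nickel requirements are met with equality.
That vertex is x2 = 1.478, x3 = 1.
Total cost: 2.35·1.478 + 0.62·1 = 4.0933.

£4.09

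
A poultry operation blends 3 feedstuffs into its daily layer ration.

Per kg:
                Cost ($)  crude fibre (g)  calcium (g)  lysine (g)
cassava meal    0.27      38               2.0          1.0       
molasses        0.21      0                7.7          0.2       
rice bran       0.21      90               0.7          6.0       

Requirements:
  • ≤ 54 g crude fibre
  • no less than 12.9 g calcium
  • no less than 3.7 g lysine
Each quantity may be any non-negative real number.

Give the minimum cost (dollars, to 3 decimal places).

$0.459

Set it up as a linear program. Let x1 = kg of cassava meal, x2 = kg of molasses, x3 = kg of rice bran.
Minimize 0.27x1 + 0.21x2 + 0.21x3 s.t.:
  38x1 + 90x3 ≤ 54   (crude fibre)
  2x1 + 7.7x2 + 0.7x3 ≥ 12.9   (calcium)
  1x1 + 0.2x2 + 6x3 ≥ 3.7   (lysine)
  x1, x2, x3 ≥ 0.
The minimum-cost mix takes nothing from cassava meal — only molasses, rice bran. There the calcium and lysine constraints are tight.
That vertex is x2 = 1.624, x3 = 0.5625.
Total cost: 0.21·1.624 + 0.21·0.5625 = 0.45917.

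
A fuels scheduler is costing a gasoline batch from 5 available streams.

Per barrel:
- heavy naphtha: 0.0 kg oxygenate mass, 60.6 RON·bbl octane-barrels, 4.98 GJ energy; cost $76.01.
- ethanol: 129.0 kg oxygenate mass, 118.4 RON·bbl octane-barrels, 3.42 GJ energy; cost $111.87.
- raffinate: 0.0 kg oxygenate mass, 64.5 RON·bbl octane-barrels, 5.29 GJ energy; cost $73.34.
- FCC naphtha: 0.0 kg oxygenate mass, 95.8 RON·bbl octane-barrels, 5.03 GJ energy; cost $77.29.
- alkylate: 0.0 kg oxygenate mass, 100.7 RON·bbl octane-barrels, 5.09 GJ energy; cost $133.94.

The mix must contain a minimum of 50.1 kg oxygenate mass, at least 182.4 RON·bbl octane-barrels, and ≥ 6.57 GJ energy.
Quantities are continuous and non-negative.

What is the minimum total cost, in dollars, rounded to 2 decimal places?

Treat it as an LP. Let x1 = barrels of heavy naphtha, x2 = barrels of ethanol, x3 = barrels of raffinate, x4 = barrels of FCC naphtha, x5 = barrels of alkylate.
Minimize 76.01x1 + 111.87x2 + 73.34x3 + 77.29x4 + 133.94x5 subject to:
  129x2 ≥ 50.1   (oxygenate mass)
  60.6x1 + 118.4x2 + 64.5x3 + 95.8x4 + 100.7x5 ≥ 182.4   (octane-barrels)
  4.98x1 + 3.42x2 + 5.29x3 + 5.03x4 + 5.09x5 ≥ 6.57   (energy)
  x1, x2, x3, x4, x5 ≥ 0.
The cheapest feasible vertex uses only ethanol, FCC naphtha; heavy naphtha, raffinate, alkylate are not used. The oxygenate mass and octane-barrels requirements are met with equality.
Optimal quantities: ethanol = 0.3884 barrels, FCC naphtha = 1.424 barrels.
Objective = 111.87·0.3884 + 77.29·1.424 = 153.5113.

$153.51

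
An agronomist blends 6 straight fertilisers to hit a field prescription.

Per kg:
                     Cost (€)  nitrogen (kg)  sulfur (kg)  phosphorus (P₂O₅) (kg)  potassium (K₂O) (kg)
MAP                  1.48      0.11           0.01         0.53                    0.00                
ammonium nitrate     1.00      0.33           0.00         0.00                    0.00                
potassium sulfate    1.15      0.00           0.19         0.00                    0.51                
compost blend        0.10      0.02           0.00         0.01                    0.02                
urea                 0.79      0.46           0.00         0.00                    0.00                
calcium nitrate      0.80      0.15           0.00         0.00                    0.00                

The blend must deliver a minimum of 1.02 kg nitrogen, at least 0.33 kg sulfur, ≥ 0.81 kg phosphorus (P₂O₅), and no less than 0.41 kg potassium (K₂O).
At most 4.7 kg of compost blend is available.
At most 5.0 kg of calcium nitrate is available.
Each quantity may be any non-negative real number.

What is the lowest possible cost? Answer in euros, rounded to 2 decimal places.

€5.63

Let x1 = kg of MAP, x2 = kg of ammonium nitrate, x3 = kg of potassium sulfate, x4 = kg of compost blend, x5 = kg of urea, x6 = kg of calcium nitrate.
min 1.48x1 + 1x2 + 1.15x3 + 0.1x4 + 0.79x5 + 0.8x6 subject to:
  0.11x1 + 0.33x2 + 0.02x4 + 0.46x5 + 0.15x6 ≥ 1.02   (nitrogen)
  0.01x1 + 0.19x3 ≥ 0.33   (sulfur)
  0.53x1 + 0.01x4 ≥ 0.81   (phosphorus (P₂O₅))
  0.51x3 + 0.02x4 ≥ 0.41   (potassium (K₂O))
  x4 ≤ 4.7
  x6 ≤ 5
  x1, x2, x3, x4, x5, x6 ≥ 0.
The minimum-cost mix takes nothing from ammonium nitrate, compost blend, calcium nitrate — only MAP, potassium sulfate, urea. The nitrogen, sulfur, phosphorus (P₂O₅) requirements are met with equality.
Optimal quantities: MAP = 1.528 kg, potassium sulfate = 1.656 kg, urea = 1.852 kg.
Total cost: 1.48·1.528 + 1.15·1.656 + 0.79·1.852 = 5.6289.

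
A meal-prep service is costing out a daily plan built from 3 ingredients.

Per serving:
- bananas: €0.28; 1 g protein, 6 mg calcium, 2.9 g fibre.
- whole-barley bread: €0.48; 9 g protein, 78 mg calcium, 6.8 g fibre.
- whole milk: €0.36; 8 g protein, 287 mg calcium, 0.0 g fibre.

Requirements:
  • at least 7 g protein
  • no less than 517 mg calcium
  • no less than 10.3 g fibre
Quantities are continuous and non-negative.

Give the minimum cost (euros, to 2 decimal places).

Set it up as a linear program. Let x1 = servings of bananas, x2 = servings of whole-barley bread, x3 = servings of whole milk.
Minimise 0.28x1 + 0.48x2 + 0.36x3 subject to:
  1x1 + 9x2 + 8x3 ≥ 7   (protein)
  6x1 + 78x2 + 287x3 ≥ 517   (calcium)
  2.9x1 + 6.8x2 ≥ 10.3   (fibre)
  x1, x2, x3 ≥ 0.
The minimum-cost mix takes nothing from bananas — only whole-barley bread, whole milk. The calcium and fibre requirements are met with equality.
So whole-barley bread = 1.515 servings, whole milk = 1.39 servings.
Total cost: 0.48·1.515 + 0.36·1.39 = 1.2276.

€1.23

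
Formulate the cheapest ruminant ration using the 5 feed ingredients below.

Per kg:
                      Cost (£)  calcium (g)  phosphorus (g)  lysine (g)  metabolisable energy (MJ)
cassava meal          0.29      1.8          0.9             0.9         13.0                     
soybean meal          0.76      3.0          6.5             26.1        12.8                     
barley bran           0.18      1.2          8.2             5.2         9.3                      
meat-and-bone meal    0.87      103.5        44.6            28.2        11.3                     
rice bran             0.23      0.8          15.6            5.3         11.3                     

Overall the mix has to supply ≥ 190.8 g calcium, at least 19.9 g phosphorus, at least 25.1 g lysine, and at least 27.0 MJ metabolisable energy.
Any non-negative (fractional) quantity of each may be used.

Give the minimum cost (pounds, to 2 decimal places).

This is a linear program. Let x1 = kg of cassava meal, x2 = kg of soybean meal, x3 = kg of barley bran, x4 = kg of meat-and-bone meal, x5 = kg of rice bran.
Minimize 0.29x1 + 0.76x2 + 0.18x3 + 0.87x4 + 0.23x5 with:
  1.8x1 + 3x2 + 1.2x3 + 103.5x4 + 0.8x5 ≥ 190.8   (calcium)
  0.9x1 + 6.5x2 + 8.2x3 + 44.6x4 + 15.6x5 ≥ 19.9   (phosphorus)
  0.9x1 + 26.1x2 + 5.2x3 + 28.2x4 + 5.3x5 ≥ 25.1   (lysine)
  13x1 + 12.8x2 + 9.3x3 + 11.3x4 + 11.3x5 ≥ 27   (metabolisable energy)
  x1, x2, x3, x4, x5 ≥ 0.
The cheapest feasible vertex uses only barley bran, meat-and-bone meal; cassava meal, soybean meal, rice bran are not used. There the calcium and metabolisable energy constraints are tight.
So barley bran = 0.6728 kg, meat-and-bone meal = 1.836 kg.
Total cost: 0.18·0.6728 + 0.87·1.836 = 1.7184.

£1.72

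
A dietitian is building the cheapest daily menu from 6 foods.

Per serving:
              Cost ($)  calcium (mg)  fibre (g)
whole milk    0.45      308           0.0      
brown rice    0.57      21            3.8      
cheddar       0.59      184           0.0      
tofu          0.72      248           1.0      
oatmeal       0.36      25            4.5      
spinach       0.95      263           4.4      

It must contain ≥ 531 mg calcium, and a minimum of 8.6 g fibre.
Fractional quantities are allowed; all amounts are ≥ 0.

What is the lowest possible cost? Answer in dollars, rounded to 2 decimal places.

Let x1 = servings of whole milk, x2 = servings of brown rice, x3 = servings of cheddar, x4 = servings of tofu, x5 = servings of oatmeal, x6 = servings of spinach.
Minimize 0.45x1 + 0.57x2 + 0.59x3 + 0.72x4 + 0.36x5 + 0.95x6 subject to:
  308x1 + 21x2 + 184x3 + 248x4 + 25x5 + 263x6 ≥ 531   (calcium)
  3.8x2 + 1x4 + 4.5x5 + 4.4x6 ≥ 8.6   (fibre)
  x1, x2, x3, x4, x5, x6 ≥ 0.
At the optimum only whole milk, oatmeal are positive (brown rice, cheddar, tofu, spinach = 0). Binding constraints: calcium and fibre.
Optimal quantities: whole milk = 1.569 servings, oatmeal = 1.911 servings.
Hence cost = 0.45·1.569 + 0.36·1.911 = $1.3940.

$1.39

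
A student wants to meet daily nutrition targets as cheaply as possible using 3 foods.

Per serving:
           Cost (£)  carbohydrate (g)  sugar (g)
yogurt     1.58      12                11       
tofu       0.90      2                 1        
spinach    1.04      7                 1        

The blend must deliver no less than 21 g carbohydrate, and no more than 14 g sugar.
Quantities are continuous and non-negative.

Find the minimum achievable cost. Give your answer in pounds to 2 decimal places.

Let x1 = servings of yogurt, x2 = servings of tofu, x3 = servings of spinach.
min 1.58x1 + 0.9x2 + 1.04x3 subject to:
  12x1 + 2x2 + 7x3 ≥ 21   (carbohydrate)
  11x1 + 1x2 + 1x3 ≤ 14   (sugar)
  x1, x2, x3 ≥ 0.
The minimum-cost mix takes nothing from tofu — only yogurt, spinach. Binding constraints: carbohydrate and sugar.
Solving gives x1 = 1.185, x3 = 0.9692.
Objective = 1.58·1.185 + 1.04·0.9692 = 2.8803.

£2.88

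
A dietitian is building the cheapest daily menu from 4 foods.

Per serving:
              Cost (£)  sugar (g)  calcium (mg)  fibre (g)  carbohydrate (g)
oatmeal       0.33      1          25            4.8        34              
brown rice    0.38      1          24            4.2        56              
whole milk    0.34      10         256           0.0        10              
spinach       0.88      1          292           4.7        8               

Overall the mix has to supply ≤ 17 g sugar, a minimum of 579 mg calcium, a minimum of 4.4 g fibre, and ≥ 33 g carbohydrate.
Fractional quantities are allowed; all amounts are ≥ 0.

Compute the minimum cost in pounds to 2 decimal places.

£1.15

Set it up as a linear program. Let x1 = servings of oatmeal, x2 = servings of brown rice, x3 = servings of whole milk, x4 = servings of spinach.
Minimise 0.33x1 + 0.38x2 + 0.34x3 + 0.88x4 subject to:
  1x1 + 1x2 + 10x3 + 1x4 ≤ 17   (sugar)
  25x1 + 24x2 + 256x3 + 292x4 ≥ 579   (calcium)
  4.8x1 + 4.2x2 + 4.7x4 ≥ 4.4   (fibre)
  34x1 + 56x2 + 10x3 + 8x4 ≥ 33   (carbohydrate)
  x1, x2, x3, x4 ≥ 0.
The minimum-cost mix takes nothing from brown rice — only oatmeal, whole milk, spinach. The sugar, calcium, fibre requirements are met with equality.
That vertex is x1 = 0.3873, x3 = 1.607, x4 = 0.5407.
Cost = 0.33·0.3873 + 0.34·1.607 + 0.88·0.5407 = 1.1500.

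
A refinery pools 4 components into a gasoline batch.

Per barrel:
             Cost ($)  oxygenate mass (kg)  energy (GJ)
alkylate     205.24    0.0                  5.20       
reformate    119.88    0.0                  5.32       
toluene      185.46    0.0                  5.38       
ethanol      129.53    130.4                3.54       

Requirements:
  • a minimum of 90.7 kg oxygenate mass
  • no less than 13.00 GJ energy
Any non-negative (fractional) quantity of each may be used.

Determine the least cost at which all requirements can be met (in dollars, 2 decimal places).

$327.55

Treat it as an LP. Let x1 = barrels of alkylate, x2 = barrels of reformate, x3 = barrels of toluene, x4 = barrels of ethanol.
min 205.24x1 + 119.88x2 + 185.46x3 + 129.53x4 subject to:
  130.4x4 ≥ 90.7   (oxygenate mass)
  5.2x1 + 5.32x2 + 5.38x3 + 3.54x4 ≥ 13   (energy)
  x1, x2, x3, x4 ≥ 0.
The optimal basis is {reformate, ethanol}; alkylate, toluene drop out. There the oxygenate mass and energy constraints are tight.
So reformate = 1.9808 barrels, ethanol = 0.69555 barrels.
Total cost: 119.88·1.9808 + 129.53·0.69555 = 327.5529.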